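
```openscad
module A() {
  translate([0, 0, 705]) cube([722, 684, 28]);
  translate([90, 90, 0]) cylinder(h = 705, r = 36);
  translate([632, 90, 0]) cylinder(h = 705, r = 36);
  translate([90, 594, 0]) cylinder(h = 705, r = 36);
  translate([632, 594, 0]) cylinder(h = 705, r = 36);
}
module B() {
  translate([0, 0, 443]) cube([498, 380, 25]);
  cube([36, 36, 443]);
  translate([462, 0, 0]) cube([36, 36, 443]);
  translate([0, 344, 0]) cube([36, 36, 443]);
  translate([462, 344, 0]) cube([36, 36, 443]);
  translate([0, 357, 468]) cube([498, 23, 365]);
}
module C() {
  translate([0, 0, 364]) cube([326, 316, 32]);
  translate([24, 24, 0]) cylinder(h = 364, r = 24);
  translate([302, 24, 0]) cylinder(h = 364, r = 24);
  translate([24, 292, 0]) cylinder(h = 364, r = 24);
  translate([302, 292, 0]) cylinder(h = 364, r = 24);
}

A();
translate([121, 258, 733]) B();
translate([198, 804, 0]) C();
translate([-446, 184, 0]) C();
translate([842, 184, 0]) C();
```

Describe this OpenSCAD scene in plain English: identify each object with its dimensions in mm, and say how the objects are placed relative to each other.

A is a rectangular dining table. The top is 722×684×28 mm with its upper surface at z = 733 mm. It stands on four round legs of 72 mm diameter, each leg's bounding box inset 54 mm from the nearest pair of top edges, running from the floor to the underside of the top.

B is a chair. The seat is a 498×380×25 mm slab with its top at z = 468 mm, on four 36×36 mm corner legs (flush with the seat edges, standing on z = 0). A flat backrest 23 mm thick, 365 mm tall, spans the full seat width and rises from the seat top along its +y edge, rear face flush with the rear of the seat.

C is a four-legged stool. The seat is 326×316 mm, 32 mm thick, top at z = 396 mm. It stands on four round legs, each 48 mm in diameter, from z = 0 to the seat underside, each leg's axis is inset half a diameter from the nearest pair of seat edges (so the leg's bounding box is flush with the corner).

The chair is on top of the table. Three stools sit around the table at the +y, −x, +x sides.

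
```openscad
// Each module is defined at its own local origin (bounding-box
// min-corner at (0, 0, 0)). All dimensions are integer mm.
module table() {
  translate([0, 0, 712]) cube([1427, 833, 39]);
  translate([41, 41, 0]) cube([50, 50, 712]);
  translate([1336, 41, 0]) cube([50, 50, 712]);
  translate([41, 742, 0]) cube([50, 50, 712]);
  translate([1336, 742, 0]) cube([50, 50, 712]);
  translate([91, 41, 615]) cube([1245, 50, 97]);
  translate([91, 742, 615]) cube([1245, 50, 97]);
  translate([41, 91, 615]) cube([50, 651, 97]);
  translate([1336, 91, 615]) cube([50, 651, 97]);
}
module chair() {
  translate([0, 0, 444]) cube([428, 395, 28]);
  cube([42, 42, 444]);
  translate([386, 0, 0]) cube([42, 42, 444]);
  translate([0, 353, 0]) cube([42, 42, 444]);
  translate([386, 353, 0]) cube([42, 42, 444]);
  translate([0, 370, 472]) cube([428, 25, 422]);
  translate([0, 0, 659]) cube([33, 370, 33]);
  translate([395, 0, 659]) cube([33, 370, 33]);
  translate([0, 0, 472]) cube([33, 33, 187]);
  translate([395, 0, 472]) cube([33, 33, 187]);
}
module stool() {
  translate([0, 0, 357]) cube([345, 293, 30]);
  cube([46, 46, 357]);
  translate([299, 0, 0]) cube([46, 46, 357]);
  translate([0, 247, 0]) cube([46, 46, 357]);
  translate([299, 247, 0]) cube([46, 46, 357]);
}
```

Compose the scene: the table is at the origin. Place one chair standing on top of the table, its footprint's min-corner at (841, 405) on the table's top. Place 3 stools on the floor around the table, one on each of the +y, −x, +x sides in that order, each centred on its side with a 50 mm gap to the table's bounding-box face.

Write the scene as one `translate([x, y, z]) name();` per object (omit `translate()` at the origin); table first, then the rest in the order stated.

table();
translate([841, 405, 751]) chair();
translate([541, 883, 0]) stool();
translate([-395, 270, 0]) stool();
translate([1477, 270, 0]) stool();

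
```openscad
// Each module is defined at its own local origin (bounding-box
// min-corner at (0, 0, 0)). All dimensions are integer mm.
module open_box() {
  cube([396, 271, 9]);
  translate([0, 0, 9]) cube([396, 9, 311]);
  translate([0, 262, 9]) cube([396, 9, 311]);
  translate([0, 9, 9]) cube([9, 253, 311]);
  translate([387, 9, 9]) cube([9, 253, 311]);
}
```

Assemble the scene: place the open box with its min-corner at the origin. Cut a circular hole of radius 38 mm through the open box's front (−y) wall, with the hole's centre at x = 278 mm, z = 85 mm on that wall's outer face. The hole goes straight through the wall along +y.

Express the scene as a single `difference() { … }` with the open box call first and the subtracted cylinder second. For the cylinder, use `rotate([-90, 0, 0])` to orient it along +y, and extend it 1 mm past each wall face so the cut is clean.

difference() {
  open_box();
  translate([278, -1, 85]) rotate([-90, 0, 0]) cylinder(h = 11, r = 38);
}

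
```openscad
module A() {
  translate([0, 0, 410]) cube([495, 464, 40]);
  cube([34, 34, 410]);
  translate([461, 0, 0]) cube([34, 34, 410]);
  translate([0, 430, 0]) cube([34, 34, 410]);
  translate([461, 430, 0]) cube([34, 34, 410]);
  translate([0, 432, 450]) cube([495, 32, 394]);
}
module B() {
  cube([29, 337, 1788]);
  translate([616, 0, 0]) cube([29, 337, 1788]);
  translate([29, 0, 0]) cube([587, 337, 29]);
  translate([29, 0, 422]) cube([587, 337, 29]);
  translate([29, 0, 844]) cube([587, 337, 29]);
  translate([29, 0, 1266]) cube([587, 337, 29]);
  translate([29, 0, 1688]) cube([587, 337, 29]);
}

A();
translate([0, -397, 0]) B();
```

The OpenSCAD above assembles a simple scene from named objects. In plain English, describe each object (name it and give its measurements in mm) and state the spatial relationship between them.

A is a chair: 495×464 mm seat, 40 mm thick, top at z = 450 mm, on four 34 mm square corner legs flush with the seat edges. A 32 mm thick backrest slab spans the full seat width, extending 394 mm above the seat top, its back face flush with the seat's +y edge.

B is an open bookshelf. Two side panels, each 29 mm thick, 337 mm deep and 1788 mm tall, stand 645 mm apart (outside-to-outside). Between them sit 5 shelves, each 29 mm thick and 337 mm deep, spanning the full gap between the sides. The bottom shelf rests on the floor (its underside at z = 0) and the clear gap between one shelf's top and the next shelf's underside is 393 mm.

The bookshelf is on the floor beside the chair on its −y side.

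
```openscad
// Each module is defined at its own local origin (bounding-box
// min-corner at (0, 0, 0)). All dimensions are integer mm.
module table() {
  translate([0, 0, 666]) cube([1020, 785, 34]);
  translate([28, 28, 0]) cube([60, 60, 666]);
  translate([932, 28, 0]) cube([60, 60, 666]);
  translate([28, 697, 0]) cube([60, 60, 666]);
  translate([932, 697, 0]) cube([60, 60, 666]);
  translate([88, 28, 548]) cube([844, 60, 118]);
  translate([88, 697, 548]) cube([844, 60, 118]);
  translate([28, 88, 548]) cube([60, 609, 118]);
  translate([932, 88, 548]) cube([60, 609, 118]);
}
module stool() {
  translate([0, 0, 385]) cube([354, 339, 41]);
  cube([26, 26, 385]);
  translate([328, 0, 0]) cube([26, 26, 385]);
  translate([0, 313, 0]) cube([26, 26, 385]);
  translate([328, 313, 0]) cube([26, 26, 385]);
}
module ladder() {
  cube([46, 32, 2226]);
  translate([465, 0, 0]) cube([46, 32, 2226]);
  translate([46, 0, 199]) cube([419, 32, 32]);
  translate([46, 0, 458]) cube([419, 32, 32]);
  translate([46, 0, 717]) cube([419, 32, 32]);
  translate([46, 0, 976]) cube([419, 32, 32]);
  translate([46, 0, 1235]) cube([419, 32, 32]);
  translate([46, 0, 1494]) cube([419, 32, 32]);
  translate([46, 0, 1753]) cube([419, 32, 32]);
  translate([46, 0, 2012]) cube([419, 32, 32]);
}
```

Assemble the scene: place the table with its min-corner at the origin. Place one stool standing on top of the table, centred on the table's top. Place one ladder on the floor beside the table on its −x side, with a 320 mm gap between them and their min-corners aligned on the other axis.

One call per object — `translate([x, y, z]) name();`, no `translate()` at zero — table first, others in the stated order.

table();
translate([333, 223, 700]) stool();
translate([-831, 0, 0]) ladder();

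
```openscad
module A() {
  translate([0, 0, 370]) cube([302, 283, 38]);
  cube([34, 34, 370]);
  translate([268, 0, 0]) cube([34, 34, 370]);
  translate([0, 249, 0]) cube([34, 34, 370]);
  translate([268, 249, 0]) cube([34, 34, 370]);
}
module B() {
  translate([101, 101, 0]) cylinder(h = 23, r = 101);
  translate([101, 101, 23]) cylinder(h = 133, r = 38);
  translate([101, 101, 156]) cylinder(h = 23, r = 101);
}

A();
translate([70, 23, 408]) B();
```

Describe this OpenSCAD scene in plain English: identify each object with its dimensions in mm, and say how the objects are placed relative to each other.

A is a four-legged stool. The seat is a 302×283×38 mm slab whose top surface is at z = 408 mm; four square legs, each 34×34 mm in cross-section, run from the floor (z = 0) to the underside of the seat, each flush with a corner of the seat.

B is a spool: two coaxial disc flanges of radius 101 mm and thickness 23 mm, joined by a core cylinder of radius 38 mm and height 133 mm. The lower flange rests on z = 0 and the three cylinders share a vertical axis.

The spool is on top of the stool.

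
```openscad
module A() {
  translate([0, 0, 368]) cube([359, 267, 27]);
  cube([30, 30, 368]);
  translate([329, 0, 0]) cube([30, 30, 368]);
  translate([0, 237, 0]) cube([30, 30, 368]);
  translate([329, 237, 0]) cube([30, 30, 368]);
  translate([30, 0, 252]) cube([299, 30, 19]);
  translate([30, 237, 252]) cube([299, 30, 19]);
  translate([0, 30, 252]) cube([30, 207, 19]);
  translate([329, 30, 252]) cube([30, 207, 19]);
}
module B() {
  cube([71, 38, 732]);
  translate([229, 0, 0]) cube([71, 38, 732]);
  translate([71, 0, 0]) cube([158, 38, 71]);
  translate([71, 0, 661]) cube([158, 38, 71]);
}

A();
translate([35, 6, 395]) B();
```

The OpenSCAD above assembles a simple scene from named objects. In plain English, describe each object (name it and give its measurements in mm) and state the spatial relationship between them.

A is a four-legged stool. The seat is 359×267 mm, 27 mm thick, top at z = 395 mm. It stands on four square legs, each 30×30 mm in cross-section, from z = 0 to the seat underside, each flush with a corner of the seat. Four stretchers, 30 mm wide and 19 mm tall, connect adjacent legs with their undersides at z = 252 mm, each running between the inner faces of the legs it joins and aligned with the legs' outer faces on the other axis.

B is a rectangular picture frame lying in the x–z plane (depth along y). The opening is 158 mm wide (x) by 590 mm tall (z), surrounded by a border 71 mm wide on all four sides. The frame is 38 mm deep and is made of two full-height vertical stiles with two horizontal rails fitted between them.

The picture frame is on top of the stool.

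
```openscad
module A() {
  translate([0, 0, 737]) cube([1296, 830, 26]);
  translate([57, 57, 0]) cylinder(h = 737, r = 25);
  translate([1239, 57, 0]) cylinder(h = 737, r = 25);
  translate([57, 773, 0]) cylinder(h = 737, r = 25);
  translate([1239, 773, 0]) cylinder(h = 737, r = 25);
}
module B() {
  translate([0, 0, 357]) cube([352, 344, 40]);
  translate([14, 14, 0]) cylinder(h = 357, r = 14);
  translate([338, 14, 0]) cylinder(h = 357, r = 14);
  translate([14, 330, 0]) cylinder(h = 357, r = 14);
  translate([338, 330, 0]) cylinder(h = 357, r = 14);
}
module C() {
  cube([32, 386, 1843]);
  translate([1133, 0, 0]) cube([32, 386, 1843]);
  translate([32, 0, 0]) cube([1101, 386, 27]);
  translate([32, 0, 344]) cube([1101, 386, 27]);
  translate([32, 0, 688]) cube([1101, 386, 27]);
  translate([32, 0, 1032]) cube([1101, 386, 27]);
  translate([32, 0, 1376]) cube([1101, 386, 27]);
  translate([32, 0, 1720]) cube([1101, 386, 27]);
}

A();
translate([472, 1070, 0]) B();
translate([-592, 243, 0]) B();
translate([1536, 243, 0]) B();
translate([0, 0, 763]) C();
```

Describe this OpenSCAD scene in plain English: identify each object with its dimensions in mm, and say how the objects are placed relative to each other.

A is a table: top 1296 mm (x) × 830 mm (y), 26 mm thick, upper face at z = 763 mm, on four round legs of 50 mm diameter, each leg's bounding box inset 32 mm from the nearest pair of top edges, running from z = 0 to the bottom of the top.

B is a simple wooden stool: a rectangular seat 352 mm (x) by 344 mm (y), 40 mm thick, top face at z = 397 mm, on four round legs, each 28 mm in diameter. The legs rest on z = 0, each leg's axis is inset half a diameter from the nearest pair of seat edges (so the leg's bounding box is flush with the corner).

C is an open bookshelf. Two side panels, each 32 mm thick, 386 mm deep and 1843 mm tall, stand 1165 mm apart (outside-to-outside). Between them sit 6 shelves, each 27 mm thick and 386 mm deep, spanning the full gap between the sides. The bottom shelf rests on the floor (its underside at z = 0) and the clear gap between one shelf's top and the next shelf's underside is 317 mm.

Three stools sit around the table at the +y, −x, +x sides. The bookshelf is on top of the table.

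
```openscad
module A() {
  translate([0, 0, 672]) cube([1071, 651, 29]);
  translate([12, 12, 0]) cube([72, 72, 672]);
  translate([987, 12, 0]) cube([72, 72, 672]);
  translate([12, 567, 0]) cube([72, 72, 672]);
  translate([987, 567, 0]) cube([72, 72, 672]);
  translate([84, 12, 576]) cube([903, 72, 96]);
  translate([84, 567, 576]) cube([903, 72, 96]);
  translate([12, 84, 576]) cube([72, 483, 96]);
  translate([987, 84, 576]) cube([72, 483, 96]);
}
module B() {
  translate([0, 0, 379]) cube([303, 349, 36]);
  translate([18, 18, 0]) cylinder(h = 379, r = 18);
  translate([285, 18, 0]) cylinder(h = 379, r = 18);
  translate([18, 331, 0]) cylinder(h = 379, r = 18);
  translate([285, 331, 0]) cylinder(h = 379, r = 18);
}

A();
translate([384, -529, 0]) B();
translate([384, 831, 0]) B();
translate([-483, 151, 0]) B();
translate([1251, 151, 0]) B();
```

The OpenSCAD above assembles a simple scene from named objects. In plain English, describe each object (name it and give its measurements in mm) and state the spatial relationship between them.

A is a rectangular dining table. The top is 1071×651×29 mm with its upper surface at z = 701 mm. It stands on four 72×72 mm square legs, each inset 12 mm from the nearest pair of top edges, running from the floor to the underside of the top. Four apron rails, 72 mm thick and 96 mm tall, run between adjacent legs with their top edges flush with the underside of the top and their outer faces flush with the legs' outer faces.

B is a simple wooden stool: a rectangular seat 303 mm (x) by 349 mm (y), 36 mm thick, top face at z = 415 mm, on four round legs, each 36 mm in diameter. The legs rest on z = 0, each leg's axis is inset half a diameter from the nearest pair of seat edges (so the leg's bounding box is flush with the corner).

Four stools sit around the table at the −y, +y, −x, +x sides.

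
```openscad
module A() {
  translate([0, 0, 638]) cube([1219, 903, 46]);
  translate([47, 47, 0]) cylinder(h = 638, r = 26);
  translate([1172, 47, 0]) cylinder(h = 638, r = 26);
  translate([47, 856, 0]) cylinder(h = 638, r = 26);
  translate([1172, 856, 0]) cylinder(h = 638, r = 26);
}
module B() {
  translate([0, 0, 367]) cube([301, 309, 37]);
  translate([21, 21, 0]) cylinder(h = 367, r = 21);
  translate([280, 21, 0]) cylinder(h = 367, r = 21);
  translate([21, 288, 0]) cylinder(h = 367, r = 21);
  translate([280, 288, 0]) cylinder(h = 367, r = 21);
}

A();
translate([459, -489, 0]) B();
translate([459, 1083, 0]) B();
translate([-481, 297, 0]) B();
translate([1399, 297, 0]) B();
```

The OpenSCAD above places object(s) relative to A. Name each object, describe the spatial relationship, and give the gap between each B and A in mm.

Each stool's nearest face is 180 mm from the table's bounding box.

A is a table. B is a stool. Four stools sit around the table at the −y, +y, −x, +x sides. The gap between each stool and the table is 180 mm.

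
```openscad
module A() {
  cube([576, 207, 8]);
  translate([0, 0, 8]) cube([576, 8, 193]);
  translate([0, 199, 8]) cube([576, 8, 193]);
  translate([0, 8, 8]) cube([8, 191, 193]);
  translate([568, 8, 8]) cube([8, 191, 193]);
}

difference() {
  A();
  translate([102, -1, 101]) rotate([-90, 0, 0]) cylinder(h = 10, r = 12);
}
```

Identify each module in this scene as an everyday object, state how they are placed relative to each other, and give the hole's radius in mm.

The subtracted cylinder has r = 12 mm.

A is an open box. The open box has a circular hole through its front wall. The hole's radius is 12 mm.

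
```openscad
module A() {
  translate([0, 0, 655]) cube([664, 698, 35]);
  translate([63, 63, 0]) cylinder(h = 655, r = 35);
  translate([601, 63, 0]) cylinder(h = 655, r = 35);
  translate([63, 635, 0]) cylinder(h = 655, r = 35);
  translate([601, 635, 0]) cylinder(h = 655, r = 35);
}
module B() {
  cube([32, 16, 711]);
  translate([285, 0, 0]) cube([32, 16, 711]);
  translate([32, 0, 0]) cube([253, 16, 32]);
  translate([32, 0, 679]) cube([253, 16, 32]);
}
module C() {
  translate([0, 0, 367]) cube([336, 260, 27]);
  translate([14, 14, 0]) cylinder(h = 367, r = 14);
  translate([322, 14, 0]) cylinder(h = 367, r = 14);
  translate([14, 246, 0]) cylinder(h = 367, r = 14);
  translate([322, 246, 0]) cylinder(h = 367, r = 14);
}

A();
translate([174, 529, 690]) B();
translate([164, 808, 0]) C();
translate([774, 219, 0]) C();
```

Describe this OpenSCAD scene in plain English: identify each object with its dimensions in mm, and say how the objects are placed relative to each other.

A is a table: top 664 mm (x) × 698 mm (y), 35 mm thick, upper face at z = 690 mm, on four round legs of 70 mm diameter, each leg's bounding box inset 28 mm from the nearest pair of top edges, running from z = 0 to the bottom of the top.

B is a rectangular picture frame lying in the x–z plane (depth along y). The opening is 253 mm wide (x) by 647 mm tall (z), surrounded by a border 32 mm wide on all four sides. The frame is 16 mm deep and is made of two full-height vertical stiles with two horizontal rails fitted between them.

C is a simple wooden stool: a rectangular seat 336 mm (x) by 260 mm (y), 27 mm thick, top face at z = 394 mm, on four round legs, each 28 mm in diameter. The legs rest on z = 0, each leg's axis is inset half a diameter from the nearest pair of seat edges (so the leg's bounding box is flush with the corner).

The picture frame is on top of the table. Two stools sit around the table at the +y, +x sides.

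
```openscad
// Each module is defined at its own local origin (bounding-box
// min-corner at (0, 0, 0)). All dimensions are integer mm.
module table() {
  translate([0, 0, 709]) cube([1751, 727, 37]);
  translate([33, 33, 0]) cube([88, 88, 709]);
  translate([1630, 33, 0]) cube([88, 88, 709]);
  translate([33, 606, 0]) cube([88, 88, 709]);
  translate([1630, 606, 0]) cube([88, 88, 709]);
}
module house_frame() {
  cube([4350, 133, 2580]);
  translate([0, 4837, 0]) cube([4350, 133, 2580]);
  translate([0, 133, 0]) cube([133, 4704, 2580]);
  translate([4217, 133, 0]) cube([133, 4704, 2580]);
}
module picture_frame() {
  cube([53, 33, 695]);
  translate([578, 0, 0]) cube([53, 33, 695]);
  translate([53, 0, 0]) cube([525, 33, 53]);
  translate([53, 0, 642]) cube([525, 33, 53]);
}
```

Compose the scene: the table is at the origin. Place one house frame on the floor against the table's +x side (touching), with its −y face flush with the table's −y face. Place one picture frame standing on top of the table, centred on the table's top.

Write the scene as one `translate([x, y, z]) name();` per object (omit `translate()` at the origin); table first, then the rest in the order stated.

table();
translate([1751, 0, 0]) house_frame();
translate([560, 347, 746]) picture_frame();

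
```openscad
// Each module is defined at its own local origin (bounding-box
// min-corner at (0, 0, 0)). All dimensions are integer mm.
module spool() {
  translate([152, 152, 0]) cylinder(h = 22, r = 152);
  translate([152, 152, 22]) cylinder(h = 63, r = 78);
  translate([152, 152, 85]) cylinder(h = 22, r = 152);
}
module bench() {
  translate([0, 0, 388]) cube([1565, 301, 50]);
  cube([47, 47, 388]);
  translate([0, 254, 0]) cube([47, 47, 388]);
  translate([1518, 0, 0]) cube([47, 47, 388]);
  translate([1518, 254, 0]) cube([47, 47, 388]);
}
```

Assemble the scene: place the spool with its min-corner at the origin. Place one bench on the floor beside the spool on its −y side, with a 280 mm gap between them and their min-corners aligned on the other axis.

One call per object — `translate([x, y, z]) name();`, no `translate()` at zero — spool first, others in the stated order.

spool();
translate([0, -581, 0]) bench();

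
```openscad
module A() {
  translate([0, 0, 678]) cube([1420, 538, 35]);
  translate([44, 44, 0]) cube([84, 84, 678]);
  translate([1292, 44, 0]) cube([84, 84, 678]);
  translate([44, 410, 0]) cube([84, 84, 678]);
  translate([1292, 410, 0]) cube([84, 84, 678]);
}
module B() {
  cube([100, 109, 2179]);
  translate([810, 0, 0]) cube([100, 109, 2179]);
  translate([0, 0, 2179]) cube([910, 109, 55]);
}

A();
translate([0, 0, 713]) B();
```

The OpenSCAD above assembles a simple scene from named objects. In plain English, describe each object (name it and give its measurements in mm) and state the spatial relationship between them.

A is a table: top 1420 mm (x) × 538 mm (y), 35 mm thick, upper face at z = 713 mm, on four 84×84 mm square legs, each inset 44 mm from the nearest pair of top edges, running from z = 0 to the bottom of the top.

B is a rectangular door frame: two vertical jambs of 100×109 mm section, 2179 mm tall, with a clear opening 710 mm wide between their inner faces. A header 55 mm tall and 109 mm deep lies on top of the jambs and spans the full outside width.

The door frame is on top of the table.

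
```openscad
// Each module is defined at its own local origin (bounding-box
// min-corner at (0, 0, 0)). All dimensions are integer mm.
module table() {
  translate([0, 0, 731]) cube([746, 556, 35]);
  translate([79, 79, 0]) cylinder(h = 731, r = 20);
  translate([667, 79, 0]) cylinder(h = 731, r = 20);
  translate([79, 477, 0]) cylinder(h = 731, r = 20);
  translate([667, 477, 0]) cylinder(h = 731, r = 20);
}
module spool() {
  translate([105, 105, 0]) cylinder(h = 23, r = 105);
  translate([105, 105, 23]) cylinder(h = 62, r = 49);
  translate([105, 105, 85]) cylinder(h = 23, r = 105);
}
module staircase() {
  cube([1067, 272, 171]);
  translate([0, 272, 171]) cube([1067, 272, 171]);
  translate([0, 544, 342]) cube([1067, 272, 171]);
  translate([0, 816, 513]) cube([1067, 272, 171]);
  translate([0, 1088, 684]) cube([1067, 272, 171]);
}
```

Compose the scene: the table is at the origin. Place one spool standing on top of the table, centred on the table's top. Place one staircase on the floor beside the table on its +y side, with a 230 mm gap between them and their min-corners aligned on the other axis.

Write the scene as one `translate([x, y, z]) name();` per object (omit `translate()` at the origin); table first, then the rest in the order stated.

table();
translate([268, 173, 766]) spool();
translate([0, 786, 0]) staircase();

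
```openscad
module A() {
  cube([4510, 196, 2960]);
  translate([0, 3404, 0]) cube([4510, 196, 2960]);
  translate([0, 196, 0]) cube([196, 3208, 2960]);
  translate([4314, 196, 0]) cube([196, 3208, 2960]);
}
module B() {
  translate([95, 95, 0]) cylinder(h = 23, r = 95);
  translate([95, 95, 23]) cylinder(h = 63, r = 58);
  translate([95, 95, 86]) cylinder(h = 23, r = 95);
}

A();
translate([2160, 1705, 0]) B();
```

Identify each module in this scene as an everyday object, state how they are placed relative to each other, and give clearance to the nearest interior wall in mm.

A is a house frame. B is a spool. The spool sits inside the house frame, centred. The clearance to the nearest interior wall is 1509 mm.

Clearances: x = 1964, y = 1509; minimum 1509 mm.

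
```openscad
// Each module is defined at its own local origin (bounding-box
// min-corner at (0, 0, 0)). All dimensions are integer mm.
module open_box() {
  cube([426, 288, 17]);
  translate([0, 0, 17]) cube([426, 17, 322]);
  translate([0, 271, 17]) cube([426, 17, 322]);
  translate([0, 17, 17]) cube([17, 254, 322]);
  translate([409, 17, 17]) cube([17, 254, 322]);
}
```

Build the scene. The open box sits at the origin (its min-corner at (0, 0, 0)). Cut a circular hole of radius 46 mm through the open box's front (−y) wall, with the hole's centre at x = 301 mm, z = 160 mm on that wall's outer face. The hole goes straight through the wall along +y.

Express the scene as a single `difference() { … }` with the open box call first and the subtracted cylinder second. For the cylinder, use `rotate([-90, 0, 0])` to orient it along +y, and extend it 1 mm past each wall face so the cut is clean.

difference() {
  open_box();
  translate([301, -1, 160]) rotate([-90, 0, 0]) cylinder(h = 19, r = 46);
}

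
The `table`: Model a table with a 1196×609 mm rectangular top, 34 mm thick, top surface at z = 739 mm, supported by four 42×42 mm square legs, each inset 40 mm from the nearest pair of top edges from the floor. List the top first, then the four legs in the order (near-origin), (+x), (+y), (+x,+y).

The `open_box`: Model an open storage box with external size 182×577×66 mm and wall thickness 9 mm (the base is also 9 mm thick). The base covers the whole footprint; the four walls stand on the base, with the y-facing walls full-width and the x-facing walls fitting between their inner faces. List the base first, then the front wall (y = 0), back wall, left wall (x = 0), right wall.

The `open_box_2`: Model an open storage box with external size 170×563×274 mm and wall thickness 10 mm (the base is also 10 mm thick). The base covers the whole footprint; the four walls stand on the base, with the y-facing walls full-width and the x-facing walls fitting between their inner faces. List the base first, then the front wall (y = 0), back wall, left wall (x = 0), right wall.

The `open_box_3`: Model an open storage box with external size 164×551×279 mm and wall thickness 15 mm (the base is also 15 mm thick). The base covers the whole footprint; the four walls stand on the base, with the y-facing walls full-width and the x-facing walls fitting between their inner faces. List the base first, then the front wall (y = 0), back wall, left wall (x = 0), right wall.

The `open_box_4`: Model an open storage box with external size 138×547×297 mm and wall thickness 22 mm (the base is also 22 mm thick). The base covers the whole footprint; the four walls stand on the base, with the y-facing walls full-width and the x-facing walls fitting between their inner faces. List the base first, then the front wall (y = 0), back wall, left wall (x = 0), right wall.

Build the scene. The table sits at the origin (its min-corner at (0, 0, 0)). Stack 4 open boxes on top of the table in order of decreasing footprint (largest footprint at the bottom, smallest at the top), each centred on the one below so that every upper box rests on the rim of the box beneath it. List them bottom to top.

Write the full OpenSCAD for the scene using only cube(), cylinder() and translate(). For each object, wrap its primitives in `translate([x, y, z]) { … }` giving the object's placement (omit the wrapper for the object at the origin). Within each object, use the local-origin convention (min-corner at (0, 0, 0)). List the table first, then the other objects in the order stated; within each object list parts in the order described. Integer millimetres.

translate([0, 0, 705]) cube([1196, 609, 34]);
translate([40, 40, 0]) cube([42, 42, 705]);
translate([1114, 40, 0]) cube([42, 42, 705]);
translate([40, 527, 0]) cube([42, 42, 705]);
translate([1114, 527, 0]) cube([42, 42, 705]);
translate([507, 16, 739]) {
  cube([182, 577, 9]);
  translate([0, 0, 9]) cube([182, 9, 57]);
  translate([0, 568, 9]) cube([182, 9, 57]);
  translate([0, 9, 9]) cube([9, 559, 57]);
  translate([173, 9, 9]) cube([9, 559, 57]);
}
translate([513, 23, 805]) {
  cube([170, 563, 10]);
  translate([0, 0, 10]) cube([170, 10, 264]);
  translate([0, 553, 10]) cube([170, 10, 264]);
  translate([0, 10, 10]) cube([10, 543, 264]);
  translate([160, 10, 10]) cube([10, 543, 264]);
}
translate([516, 29, 1079]) {
  cube([164, 551, 15]);
  translate([0, 0, 15]) cube([164, 15, 264]);
  translate([0, 536, 15]) cube([164, 15, 264]);
  translate([0, 15, 15]) cube([15, 521, 264]);
  translate([149, 15, 15]) cube([15, 521, 264]);
}
translate([529, 31, 1358]) {
  cube([138, 547, 22]);
  translate([0, 0, 22]) cube([138, 22, 275]);
  translate([0, 525, 22]) cube([138, 22, 275]);
  translate([0, 22, 22]) cube([22, 503, 275]);
  translate([116, 22, 22]) cube([22, 503, 275]);
}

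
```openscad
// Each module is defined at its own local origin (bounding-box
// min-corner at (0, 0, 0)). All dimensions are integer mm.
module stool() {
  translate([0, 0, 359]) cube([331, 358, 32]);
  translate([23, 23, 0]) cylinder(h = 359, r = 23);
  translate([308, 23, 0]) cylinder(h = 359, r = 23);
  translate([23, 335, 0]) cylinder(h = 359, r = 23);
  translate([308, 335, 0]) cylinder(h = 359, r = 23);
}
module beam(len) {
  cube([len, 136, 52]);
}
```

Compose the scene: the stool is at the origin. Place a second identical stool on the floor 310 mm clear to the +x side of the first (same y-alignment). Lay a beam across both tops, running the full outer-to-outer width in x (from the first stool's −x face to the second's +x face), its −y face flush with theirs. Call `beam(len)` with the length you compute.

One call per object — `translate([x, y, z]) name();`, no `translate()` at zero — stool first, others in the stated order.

stool();
translate([641, 0, 0]) stool();
translate([0, 0, 391]) beam(972);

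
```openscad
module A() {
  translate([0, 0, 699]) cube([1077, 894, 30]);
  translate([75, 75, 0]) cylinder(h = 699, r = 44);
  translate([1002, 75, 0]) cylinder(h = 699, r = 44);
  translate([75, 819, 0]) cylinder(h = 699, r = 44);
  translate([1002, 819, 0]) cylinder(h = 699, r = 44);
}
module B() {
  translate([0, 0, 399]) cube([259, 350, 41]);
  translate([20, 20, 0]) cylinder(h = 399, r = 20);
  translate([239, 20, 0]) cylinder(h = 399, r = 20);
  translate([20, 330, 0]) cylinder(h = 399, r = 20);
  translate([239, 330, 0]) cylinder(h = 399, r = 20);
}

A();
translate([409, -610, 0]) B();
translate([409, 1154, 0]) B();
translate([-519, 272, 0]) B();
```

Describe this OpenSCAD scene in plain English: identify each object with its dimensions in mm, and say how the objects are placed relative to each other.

A is a table with a 1077×894 mm rectangular top, 30 mm thick, top surface at z = 729 mm, supported by four round legs of 88 mm diameter, each leg's bounding box inset 31 mm from the nearest pair of top edges, running from the floor.

B is a simple wooden stool: a rectangular seat 259 mm (x) by 350 mm (y), 41 mm thick, top face at z = 440 mm, on four round legs, each 40 mm in diameter. The legs rest on z = 0, each leg's axis is inset half a diameter from the nearest pair of seat edges (so the leg's bounding box is flush with the corner).

Three stools sit around the table at the −y, +y, −x sides.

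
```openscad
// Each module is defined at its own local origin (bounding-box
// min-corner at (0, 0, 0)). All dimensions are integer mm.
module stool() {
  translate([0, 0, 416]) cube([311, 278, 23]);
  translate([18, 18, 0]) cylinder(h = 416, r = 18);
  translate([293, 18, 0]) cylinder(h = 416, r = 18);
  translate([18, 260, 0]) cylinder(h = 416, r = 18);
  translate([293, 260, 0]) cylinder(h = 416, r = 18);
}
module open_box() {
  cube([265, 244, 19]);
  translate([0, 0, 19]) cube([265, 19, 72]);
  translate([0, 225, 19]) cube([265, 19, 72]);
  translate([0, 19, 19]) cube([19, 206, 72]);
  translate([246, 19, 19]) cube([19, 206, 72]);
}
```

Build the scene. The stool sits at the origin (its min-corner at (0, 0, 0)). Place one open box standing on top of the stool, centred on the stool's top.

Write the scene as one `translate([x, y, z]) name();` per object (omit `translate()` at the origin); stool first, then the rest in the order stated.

stool();
translate([23, 17, 439]) open_box();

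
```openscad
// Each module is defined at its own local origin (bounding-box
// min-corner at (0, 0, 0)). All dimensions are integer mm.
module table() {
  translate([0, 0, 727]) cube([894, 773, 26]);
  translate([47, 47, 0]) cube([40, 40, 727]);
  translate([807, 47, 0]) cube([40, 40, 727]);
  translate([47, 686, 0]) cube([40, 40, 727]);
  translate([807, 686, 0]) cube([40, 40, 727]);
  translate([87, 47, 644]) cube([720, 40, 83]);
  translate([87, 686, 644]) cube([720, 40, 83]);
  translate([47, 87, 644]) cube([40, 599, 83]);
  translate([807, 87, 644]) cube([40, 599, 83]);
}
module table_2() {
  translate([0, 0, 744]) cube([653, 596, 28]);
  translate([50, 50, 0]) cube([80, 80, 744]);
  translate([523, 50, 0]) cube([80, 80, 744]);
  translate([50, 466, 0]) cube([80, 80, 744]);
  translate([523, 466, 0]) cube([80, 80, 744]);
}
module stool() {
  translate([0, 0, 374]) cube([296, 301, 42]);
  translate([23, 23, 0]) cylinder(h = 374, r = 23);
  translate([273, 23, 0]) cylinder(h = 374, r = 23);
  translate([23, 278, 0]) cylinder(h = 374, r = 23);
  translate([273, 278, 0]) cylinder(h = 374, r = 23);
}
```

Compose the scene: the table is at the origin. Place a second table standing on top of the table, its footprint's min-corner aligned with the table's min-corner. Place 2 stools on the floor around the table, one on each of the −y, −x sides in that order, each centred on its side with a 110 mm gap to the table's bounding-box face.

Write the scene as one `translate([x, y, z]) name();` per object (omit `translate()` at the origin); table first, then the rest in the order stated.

table();
translate([0, 0, 753]) table_2();
translate([299, -411, 0]) stool();
translate([-406, 236, 0]) stool();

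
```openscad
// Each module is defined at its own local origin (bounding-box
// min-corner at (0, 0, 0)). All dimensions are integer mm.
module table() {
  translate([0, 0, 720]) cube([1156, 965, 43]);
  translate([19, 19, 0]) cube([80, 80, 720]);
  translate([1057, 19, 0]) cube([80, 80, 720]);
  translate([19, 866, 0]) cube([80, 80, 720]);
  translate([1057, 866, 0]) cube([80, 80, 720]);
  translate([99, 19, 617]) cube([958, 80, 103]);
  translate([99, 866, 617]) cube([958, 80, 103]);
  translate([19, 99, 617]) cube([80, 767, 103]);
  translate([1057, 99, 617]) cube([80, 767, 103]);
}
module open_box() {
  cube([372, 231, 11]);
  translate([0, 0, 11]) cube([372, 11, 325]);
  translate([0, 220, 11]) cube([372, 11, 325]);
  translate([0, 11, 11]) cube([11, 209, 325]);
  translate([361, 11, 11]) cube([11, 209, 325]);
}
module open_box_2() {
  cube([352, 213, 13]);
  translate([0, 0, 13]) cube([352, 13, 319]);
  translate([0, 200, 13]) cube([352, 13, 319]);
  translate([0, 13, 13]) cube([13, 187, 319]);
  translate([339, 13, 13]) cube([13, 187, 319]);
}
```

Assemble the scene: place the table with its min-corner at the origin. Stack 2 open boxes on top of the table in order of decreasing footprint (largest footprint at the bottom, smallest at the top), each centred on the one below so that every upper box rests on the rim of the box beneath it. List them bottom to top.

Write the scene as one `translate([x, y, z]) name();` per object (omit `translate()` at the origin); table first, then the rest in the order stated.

table();
translate([392, 367, 763]) open_box();
translate([402, 376, 1099]) open_box_2();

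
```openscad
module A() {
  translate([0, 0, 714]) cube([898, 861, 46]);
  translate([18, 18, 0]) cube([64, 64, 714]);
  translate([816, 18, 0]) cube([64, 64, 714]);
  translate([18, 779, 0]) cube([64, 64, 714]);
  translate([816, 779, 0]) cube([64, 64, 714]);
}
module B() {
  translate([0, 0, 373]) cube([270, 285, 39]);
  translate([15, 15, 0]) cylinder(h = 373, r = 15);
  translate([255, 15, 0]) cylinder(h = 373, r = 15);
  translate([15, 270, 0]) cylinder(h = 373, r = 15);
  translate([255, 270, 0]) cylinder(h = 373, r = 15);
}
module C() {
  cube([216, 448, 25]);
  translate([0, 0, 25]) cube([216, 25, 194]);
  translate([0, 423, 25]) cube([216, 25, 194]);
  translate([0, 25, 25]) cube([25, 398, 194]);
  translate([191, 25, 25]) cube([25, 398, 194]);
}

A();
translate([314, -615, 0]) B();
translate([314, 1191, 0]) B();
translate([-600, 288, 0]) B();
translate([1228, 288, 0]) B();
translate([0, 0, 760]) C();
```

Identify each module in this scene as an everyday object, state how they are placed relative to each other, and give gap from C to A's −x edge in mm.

The open box's min-x is at 0; the table's min-x is 0; gap = 0 mm.

A is a table. B is a stool. C is an open box. Four stools sit around the table at the −y, +y, −x, +x sides. The open box is on top of the table. The gap from the open box to the table's −x edge is 0 mm.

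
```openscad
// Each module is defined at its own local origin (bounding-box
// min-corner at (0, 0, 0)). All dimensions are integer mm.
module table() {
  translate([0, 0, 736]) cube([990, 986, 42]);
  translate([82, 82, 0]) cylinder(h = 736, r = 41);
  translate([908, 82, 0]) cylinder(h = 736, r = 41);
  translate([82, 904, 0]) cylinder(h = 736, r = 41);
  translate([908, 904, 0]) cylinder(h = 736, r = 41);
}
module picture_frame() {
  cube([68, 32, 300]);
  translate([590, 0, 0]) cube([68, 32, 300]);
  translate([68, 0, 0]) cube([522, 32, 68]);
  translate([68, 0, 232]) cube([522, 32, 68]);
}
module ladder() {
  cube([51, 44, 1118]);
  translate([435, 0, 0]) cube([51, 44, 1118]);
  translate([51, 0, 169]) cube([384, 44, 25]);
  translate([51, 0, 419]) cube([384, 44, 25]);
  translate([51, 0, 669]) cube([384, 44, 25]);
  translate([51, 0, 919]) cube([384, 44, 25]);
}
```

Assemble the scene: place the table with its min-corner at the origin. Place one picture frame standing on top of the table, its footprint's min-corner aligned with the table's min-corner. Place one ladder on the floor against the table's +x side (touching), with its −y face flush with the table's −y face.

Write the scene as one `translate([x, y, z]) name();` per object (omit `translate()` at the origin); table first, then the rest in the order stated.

table();
translate([0, 0, 778]) picture_frame();
translate([990, 0, 0]) ladder();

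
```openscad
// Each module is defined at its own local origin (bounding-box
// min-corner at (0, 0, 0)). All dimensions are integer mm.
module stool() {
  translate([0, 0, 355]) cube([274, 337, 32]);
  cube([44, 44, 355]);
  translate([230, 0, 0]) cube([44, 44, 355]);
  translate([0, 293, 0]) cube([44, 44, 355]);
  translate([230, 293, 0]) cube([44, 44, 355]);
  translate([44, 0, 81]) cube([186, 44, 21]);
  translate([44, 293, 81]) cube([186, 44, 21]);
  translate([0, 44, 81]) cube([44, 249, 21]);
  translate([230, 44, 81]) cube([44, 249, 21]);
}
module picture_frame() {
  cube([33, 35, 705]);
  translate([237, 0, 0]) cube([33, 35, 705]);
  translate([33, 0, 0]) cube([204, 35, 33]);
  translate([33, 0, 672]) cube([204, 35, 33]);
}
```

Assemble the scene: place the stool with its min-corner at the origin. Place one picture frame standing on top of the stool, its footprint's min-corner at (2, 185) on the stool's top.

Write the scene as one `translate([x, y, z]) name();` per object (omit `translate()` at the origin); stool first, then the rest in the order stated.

stool();
translate([2, 185, 387]) picture_frame();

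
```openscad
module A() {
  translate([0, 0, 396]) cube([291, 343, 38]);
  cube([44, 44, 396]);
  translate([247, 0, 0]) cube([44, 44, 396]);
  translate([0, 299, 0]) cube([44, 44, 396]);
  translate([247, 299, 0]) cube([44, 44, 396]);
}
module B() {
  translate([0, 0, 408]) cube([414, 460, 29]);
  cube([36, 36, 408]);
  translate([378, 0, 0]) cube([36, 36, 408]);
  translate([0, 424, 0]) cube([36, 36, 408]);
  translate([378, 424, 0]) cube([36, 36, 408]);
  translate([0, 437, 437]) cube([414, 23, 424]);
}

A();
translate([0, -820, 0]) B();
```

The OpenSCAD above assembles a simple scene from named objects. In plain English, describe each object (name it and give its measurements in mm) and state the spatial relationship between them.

A is a simple wooden stool: a rectangular seat 291 mm (x) by 343 mm (y), 38 mm thick, top face at z = 434 mm, on four square legs, each 44×44 mm in cross-section. The legs rest on z = 0, each flush with a corner of the seat.

B is a chair. The seat is a 414×460×29 mm slab with its top at z = 437 mm, on four 36×36 mm corner legs (flush with the seat edges, standing on z = 0). A flat backrest 23 mm thick, 424 mm tall, spans the full seat width and rises from the seat top along its +y edge, rear face flush with the rear of the seat.

The chair is on the floor beside the stool on its −y side.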